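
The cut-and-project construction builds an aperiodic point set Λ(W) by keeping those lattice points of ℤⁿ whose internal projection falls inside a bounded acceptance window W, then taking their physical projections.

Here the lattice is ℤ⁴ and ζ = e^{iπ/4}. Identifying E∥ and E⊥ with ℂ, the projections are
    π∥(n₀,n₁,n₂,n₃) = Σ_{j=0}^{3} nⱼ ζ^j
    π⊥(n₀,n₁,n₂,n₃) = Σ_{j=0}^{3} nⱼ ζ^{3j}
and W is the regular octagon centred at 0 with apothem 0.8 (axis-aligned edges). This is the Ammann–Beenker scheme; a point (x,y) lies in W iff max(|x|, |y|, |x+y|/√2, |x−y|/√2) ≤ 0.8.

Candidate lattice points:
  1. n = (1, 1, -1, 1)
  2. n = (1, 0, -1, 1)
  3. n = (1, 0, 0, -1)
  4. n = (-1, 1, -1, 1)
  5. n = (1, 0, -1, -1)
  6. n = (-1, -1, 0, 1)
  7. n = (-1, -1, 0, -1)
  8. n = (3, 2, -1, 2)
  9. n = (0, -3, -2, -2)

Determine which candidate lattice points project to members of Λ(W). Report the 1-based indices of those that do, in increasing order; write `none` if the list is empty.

π⊥(n) = n₀ + n₁ζ³ + n₂ζ⁶ + n₃ζ⁹ where ζ = e^{iπ/4}.
#1 (1, 1, -1, 1): internal (1.0000, 2.4142); octagon support 2.4142 vs apothem 0.8 → ∉ W
#2 (1, 0, -1, 1): internal (1.7071, 1.7071); octagon support 2.4142 vs apothem 0.8 → ∉ W
#3 (1, 0, 0, -1): internal (0.2929, -0.7071); octagon support 0.7071 vs apothem 0.8 → ∈ W
#4 (-1, 1, -1, 1): internal (-1.0000, 2.4142); octagon support 2.4142 vs apothem 0.8 → ∉ W
#5 (1, 0, -1, -1): internal (0.2929, 0.2929); octagon support 0.4142 vs apothem 0.8 → ∈ W
#6 (-1, -1, 0, 1): internal (0.4142, 0.0000); octagon support 0.4142 vs apothem 0.8 → ∈ W
#7 (-1, -1, 0, -1): internal (-1.0000, -1.4142); octagon support 1.7071 vs apothem 0.8 → ∉ W
#8 (3, 2, -1, 2): internal (3.0000, 3.8284); octagon support 4.8284 vs apothem 0.8 → ∉ W
#9 (0, -3, -2, -2): internal (0.7071, -1.5355); octagon support 1.5858 vs apothem 0.8 → ∉ W

3, 5, 6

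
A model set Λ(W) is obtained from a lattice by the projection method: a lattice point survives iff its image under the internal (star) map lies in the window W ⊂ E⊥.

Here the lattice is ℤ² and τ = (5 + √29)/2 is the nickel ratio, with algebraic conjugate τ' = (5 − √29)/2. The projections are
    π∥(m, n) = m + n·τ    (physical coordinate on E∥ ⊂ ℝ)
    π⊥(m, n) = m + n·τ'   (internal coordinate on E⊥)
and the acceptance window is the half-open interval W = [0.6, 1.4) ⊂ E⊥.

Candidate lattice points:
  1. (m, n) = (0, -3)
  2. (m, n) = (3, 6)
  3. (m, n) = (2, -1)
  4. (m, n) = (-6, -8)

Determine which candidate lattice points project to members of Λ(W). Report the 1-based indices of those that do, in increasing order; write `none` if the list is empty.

τ' = (5−√29)/2 ≈ -0.1926.
candidate 1: (m,n)=(0,-3) → π∥ = 0-3·τ ≈ -15.5777, π⊥ = 0-3·τ' ≈ 0.5777 ∉ [0.6, 1.4) ⇒ out
candidate 2: (m,n)=(3,6) → π∥ = 3+6·τ ≈ 34.1555, π⊥ = 3+6·τ' ≈ 1.8445 ∉ [0.6, 1.4) ⇒ out
candidate 3: (m,n)=(2,-1) → π∥ = 2-1·τ ≈ -3.1926, π⊥ = 2-1·τ' ≈ 2.1926 ∉ [0.6, 1.4) ⇒ out
candidate 4: (m,n)=(-6,-8) → π∥ = -6-8·τ ≈ -47.5407, π⊥ = -6-8·τ' ≈ -4.4593 ∉ [0.6, 1.4) ⇒ out

none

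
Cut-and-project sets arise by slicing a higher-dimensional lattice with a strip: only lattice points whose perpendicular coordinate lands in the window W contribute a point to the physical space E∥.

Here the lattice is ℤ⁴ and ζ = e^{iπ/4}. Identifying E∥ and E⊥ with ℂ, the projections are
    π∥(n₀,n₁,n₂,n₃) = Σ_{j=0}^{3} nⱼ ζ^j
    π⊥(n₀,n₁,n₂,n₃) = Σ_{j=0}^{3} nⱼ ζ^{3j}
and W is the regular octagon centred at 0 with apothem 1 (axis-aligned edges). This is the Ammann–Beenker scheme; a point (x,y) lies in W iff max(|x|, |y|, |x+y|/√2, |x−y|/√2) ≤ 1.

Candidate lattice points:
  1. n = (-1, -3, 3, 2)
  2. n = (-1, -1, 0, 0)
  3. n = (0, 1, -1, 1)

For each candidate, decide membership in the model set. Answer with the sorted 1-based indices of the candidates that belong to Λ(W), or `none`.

With ζ = e^{iπ/4} the internal vectors are ζ^0,ζ^3,ζ^6,ζ^9.
candidate 1: n = (-1, -3, 3, 2) → π⊥ ≈ (+2.535534, -3.707107); max(|x|,|y|,|x±y|/√2) = 4.414214 > 1 ⇒ ∉ W
candidate 2: n = (-1, -1, 0, 0) → π⊥ ≈ (-0.292893, -0.707107); max(|x|,|y|,|x±y|/√2) = 0.707107 ≤ 1 ⇒ ∈ W
candidate 3: n = (0, 1, -1, 1) → π⊥ ≈ (+0.000000, +2.414214); max(|x|,|y|,|x±y|/√2) = 2.414214 > 1 ⇒ ∉ W

2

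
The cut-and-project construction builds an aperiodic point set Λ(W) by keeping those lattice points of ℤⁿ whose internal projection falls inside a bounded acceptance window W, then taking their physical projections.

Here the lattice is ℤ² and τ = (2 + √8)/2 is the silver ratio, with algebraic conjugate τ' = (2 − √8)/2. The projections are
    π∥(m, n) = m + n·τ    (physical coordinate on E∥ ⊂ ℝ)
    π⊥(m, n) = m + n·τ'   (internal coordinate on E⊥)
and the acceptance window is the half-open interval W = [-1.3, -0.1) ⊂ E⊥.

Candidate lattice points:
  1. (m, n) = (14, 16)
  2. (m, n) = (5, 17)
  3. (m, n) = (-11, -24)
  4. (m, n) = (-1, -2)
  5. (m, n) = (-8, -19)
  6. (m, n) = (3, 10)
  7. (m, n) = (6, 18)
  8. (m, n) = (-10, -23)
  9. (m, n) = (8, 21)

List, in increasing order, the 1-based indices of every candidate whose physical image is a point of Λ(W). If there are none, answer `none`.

3, 4, 5, 6, 8, 9

Numerically τ ≈ 2.414214 and τ' = −1/τ ≈ -0.414214.
#1 (14,16): internal coord 14 + (16)·τ' = +7.372583; +7.372583 ∉ [-1.3, -0.1) → out
#2 (5,17): internal coord 5 + (17)·τ' = -2.041631; -2.041631 ∉ [-1.3, -0.1) → out
#3 (-11,-24): internal coord -11 + (-24)·τ' = -1.058875; -1.058875 ∈ [-1.3, -0.1) → IN Λ
#4 (-1,-2): internal coord -1 + (-2)·τ' = -0.171573; -0.171573 ∈ [-1.3, -0.1) → IN Λ
#5 (-8,-19): internal coord -8 + (-19)·τ' = -0.129942; -0.129942 ∈ [-1.3, -0.1) → IN Λ
#6 (3,10): internal coord 3 + (10)·τ' = -1.142136; -1.142136 ∈ [-1.3, -0.1) → IN Λ
#7 (6,18): internal coord 6 + (18)·τ' = -1.455844; -1.455844 ∉ [-1.3, -0.1) → out
#8 (-10,-23): internal coord -10 + (-23)·τ' = -0.473088; -0.473088 ∈ [-1.3, -0.1) → IN Λ
#9 (8,21): internal coord 8 + (21)·τ' = -0.698485; -0.698485 ∈ [-1.3, -0.1) → IN Λ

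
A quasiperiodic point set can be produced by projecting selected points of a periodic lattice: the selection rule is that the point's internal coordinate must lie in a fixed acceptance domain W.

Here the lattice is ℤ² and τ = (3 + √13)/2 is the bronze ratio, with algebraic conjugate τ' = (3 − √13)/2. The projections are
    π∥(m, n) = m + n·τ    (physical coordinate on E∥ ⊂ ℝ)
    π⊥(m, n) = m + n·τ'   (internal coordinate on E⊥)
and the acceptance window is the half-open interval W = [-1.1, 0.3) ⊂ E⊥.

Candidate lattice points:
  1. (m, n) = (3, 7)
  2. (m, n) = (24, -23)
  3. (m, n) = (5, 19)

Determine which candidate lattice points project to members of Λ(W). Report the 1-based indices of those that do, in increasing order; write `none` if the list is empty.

3

Numerically τ ≈ 3.30278 and τ' = −1/τ ≈ -0.30278.
[1] lift (3,7): star map gives 0.88057; window check -1.1 ≤ 0.88057 < 0.3 is false → out
[2] lift (24,-23): star map gives 30.96384; window check -1.1 ≤ 30.96384 < 0.3 is false → out
[3] lift (5,19): star map gives -0.75274; window check -1.1 ≤ -0.75274 < 0.3 is true → IN Λ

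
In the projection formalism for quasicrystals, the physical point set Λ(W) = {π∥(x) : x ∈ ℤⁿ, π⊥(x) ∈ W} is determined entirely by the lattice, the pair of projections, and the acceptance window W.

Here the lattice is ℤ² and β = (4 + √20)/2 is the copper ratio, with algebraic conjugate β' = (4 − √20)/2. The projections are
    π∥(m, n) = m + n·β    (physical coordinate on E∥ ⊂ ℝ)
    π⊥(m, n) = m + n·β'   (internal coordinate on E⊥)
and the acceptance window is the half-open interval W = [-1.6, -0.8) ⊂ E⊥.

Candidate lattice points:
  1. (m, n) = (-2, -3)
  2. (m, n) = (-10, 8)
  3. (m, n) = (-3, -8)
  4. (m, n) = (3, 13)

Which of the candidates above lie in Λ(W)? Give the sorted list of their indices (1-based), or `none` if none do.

1, 3

Compute β' = (4−√20)/2 = -0.2361, so π⊥(m,n) = m -0.2361·n.
candidate 1: (m,n)=(-2,-3) → π∥ = -2-3·β ≈ -14.7082, π⊥ = -2-3·β' ≈ -1.2918 ∈ [-1.6, -0.8) ⇒ IN Λ
candidate 2: (m,n)=(-10,8) → π∥ = -10+8·β ≈ 23.8885, π⊥ = -10+8·β' ≈ -11.8885 ∉ [-1.6, -0.8) ⇒ out
candidate 3: (m,n)=(-3,-8) → π∥ = -3-8·β ≈ -36.8885, π⊥ = -3-8·β' ≈ -1.1115 ∈ [-1.6, -0.8) ⇒ IN Λ
candidate 4: (m,n)=(3,13) → π∥ = 3+13·β ≈ 58.0689, π⊥ = 3+13·β' ≈ -0.0689 ∉ [-1.6, -0.8) ⇒ out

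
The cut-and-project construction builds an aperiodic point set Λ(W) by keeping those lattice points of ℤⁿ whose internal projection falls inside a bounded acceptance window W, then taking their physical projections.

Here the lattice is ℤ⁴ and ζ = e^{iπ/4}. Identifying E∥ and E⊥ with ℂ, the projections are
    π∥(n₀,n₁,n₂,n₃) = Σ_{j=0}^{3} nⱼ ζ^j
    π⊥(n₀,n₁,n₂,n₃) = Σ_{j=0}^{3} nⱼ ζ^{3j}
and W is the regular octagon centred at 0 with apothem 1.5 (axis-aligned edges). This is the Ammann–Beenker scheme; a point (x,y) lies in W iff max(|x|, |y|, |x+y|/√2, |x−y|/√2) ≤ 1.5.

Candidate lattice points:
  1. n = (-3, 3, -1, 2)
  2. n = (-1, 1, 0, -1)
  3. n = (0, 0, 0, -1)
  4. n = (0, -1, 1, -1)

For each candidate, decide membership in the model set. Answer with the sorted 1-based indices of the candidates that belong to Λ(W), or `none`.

3

With ζ = e^{iπ/4} the internal vectors are ζ^0,ζ^3,ζ^6,ζ^9.
#1 (-3, 3, -1, 2): internal (-3.7071, 4.5355); octagon support 5.8284 vs apothem 1.5 → ∉ W
#2 (-1, 1, 0, -1): internal (-2.4142, 0.0000); octagon support 2.4142 vs apothem 1.5 → ∉ W
#3 (0, 0, 0, -1): internal (-0.7071, -0.7071); octagon support 1.0000 vs apothem 1.5 → ∈ W
#4 (0, -1, 1, -1): internal (0.0000, -2.4142); octagon support 2.4142 vs apothem 1.5 → ∉ W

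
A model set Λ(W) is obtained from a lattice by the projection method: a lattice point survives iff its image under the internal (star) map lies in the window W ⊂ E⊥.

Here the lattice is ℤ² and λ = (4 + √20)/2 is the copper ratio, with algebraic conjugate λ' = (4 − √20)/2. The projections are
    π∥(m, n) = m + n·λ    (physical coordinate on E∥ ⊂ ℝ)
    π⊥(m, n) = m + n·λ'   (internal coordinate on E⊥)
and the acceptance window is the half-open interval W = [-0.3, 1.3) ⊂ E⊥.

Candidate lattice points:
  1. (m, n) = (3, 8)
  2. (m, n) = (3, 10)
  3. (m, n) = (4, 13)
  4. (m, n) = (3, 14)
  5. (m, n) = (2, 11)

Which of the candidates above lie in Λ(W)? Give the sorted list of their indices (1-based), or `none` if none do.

1, 2, 3

Compute λ' = (4−√20)/2 = -0.23607, so π⊥(m,n) = m -0.23607·n.
candidate 1: (m,n)=(3,8) → π∥ = 3+8·λ ≈ 36.88854, π⊥ = 3+8·λ' ≈ 1.11146 ∈ [-0.3, 1.3) ⇒ IN Λ
candidate 2: (m,n)=(3,10) → π∥ = 3+10·λ ≈ 45.36068, π⊥ = 3+10·λ' ≈ 0.63932 ∈ [-0.3, 1.3) ⇒ IN Λ
candidate 3: (m,n)=(4,13) → π∥ = 4+13·λ ≈ 59.06888, π⊥ = 4+13·λ' ≈ 0.93112 ∈ [-0.3, 1.3) ⇒ IN Λ
candidate 4: (m,n)=(3,14) → π∥ = 3+14·λ ≈ 62.30495, π⊥ = 3+14·λ' ≈ -0.30495 ∉ [-0.3, 1.3) ⇒ out
candidate 5: (m,n)=(2,11) → π∥ = 2+11·λ ≈ 48.59675, π⊥ = 2+11·λ' ≈ -0.59675 ∉ [-0.3, 1.3) ⇒ out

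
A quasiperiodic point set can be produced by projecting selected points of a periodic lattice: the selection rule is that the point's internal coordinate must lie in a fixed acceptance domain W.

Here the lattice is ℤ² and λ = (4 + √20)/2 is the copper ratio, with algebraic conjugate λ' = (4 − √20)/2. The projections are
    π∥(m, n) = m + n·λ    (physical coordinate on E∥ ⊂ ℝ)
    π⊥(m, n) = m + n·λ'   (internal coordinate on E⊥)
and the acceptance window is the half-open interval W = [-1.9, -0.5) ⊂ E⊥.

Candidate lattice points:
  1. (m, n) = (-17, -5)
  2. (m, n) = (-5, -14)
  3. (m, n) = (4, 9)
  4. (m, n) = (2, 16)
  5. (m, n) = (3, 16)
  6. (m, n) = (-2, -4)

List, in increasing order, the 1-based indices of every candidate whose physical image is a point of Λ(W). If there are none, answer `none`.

2, 4, 5, 6

Compute λ' = (4−√20)/2 = -0.236068, so π⊥(m,n) = m -0.236068·n.
#1 (-17,-5): internal coord -17 + (-5)·λ' = -15.819660; -15.819660 ∉ [-1.9, -0.5) → out
#2 (-5,-14): internal coord -5 + (-14)·λ' = -1.695048; -1.695048 ∈ [-1.9, -0.5) → IN Λ
#3 (4,9): internal coord 4 + (9)·λ' = +1.875388; +1.875388 ∉ [-1.9, -0.5) → out
#4 (2,16): internal coord 2 + (16)·λ' = -1.777088; -1.777088 ∈ [-1.9, -0.5) → IN Λ
#5 (3,16): internal coord 3 + (16)·λ' = -0.777088; -0.777088 ∈ [-1.9, -0.5) → IN Λ
#6 (-2,-4): internal coord -2 + (-4)·λ' = -1.055728; -1.055728 ∈ [-1.9, -0.5) → IN Λ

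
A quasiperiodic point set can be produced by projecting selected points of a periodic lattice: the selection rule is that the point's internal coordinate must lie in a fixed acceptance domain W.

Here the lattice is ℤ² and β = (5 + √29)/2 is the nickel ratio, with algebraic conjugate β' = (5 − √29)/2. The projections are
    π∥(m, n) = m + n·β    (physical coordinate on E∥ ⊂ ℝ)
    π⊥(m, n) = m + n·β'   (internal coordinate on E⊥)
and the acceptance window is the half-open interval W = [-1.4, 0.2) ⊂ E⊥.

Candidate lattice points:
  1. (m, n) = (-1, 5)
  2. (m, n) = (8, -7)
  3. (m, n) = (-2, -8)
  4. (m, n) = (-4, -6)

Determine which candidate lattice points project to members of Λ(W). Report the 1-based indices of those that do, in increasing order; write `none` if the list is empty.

Numerically β ≈ 5.19258 and β' = −1/β ≈ -0.19258.
[1] lift (-1,5): star map gives -1.96291; window check -1.4 ≤ -1.96291 < 0.2 is false → out
[2] lift (8,-7): star map gives 9.34808; window check -1.4 ≤ 9.34808 < 0.2 is false → out
[3] lift (-2,-8): star map gives -0.45934; window check -1.4 ≤ -0.45934 < 0.2 is true → IN Λ
[4] lift (-4,-6): star map gives -2.84451; window check -1.4 ≤ -2.84451 < 0.2 is false → out

3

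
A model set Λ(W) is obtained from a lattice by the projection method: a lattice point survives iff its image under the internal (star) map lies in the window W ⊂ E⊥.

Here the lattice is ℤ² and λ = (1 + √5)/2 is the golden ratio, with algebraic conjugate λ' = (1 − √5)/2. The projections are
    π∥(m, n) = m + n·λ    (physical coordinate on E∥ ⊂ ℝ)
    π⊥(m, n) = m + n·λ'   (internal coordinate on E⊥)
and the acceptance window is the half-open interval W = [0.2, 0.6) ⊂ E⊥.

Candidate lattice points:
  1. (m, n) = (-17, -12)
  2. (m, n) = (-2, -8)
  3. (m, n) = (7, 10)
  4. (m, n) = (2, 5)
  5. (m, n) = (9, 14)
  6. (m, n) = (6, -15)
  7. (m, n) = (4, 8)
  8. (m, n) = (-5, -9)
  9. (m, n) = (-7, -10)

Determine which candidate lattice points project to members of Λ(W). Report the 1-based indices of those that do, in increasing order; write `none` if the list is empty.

Compute λ' = (1−√5)/2 = -0.6180, so π⊥(m,n) = m -0.6180·n.
[1] lift (-17,-12): star map gives -9.5836; window check 0.2 ≤ -9.5836 < 0.6 is false → out
[2] lift (-2,-8): star map gives 2.9443; window check 0.2 ≤ 2.9443 < 0.6 is false → out
[3] lift (7,10): star map gives 0.8197; window check 0.2 ≤ 0.8197 < 0.6 is false → out
[4] lift (2,5): star map gives -1.0902; window check 0.2 ≤ -1.0902 < 0.6 is false → out
[5] lift (9,14): star map gives 0.3475; window check 0.2 ≤ 0.3475 < 0.6 is true → IN Λ
[6] lift (6,-15): star map gives 15.2705; window check 0.2 ≤ 15.2705 < 0.6 is false → out
[7] lift (4,8): star map gives -0.9443; window check 0.2 ≤ -0.9443 < 0.6 is false → out
[8] lift (-5,-9): star map gives 0.5623; window check 0.2 ≤ 0.5623 < 0.6 is true → IN Λ
[9] lift (-7,-10): star map gives -0.8197; window check 0.2 ≤ -0.8197 < 0.6 is false → out

5, 8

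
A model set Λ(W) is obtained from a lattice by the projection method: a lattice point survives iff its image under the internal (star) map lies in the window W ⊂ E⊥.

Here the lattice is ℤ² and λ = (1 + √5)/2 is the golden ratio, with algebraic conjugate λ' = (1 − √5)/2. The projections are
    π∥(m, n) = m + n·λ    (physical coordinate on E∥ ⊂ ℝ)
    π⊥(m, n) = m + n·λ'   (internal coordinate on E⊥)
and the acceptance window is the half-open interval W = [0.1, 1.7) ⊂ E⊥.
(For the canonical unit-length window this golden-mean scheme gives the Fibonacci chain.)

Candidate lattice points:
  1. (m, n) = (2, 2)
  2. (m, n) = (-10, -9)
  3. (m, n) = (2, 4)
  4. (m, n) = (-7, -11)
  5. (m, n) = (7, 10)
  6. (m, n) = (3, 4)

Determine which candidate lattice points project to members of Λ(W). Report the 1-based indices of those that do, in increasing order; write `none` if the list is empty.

Numerically λ ≈ 1.6180 and λ' = −1/λ ≈ -0.6180.
candidate 1: (m,n)=(2,2) → π∥ = 2+2·λ ≈ 5.2361, π⊥ = 2+2·λ' ≈ 0.7639 ∈ [0.1, 1.7) ⇒ IN Λ
candidate 2: (m,n)=(-10,-9) → π∥ = -10-9·λ ≈ -24.5623, π⊥ = -10-9·λ' ≈ -4.4377 ∉ [0.1, 1.7) ⇒ out
candidate 3: (m,n)=(2,4) → π∥ = 2+4·λ ≈ 8.4721, π⊥ = 2+4·λ' ≈ -0.4721 ∉ [0.1, 1.7) ⇒ out
candidate 4: (m,n)=(-7,-11) → π∥ = -7-11·λ ≈ -24.7984, π⊥ = -7-11·λ' ≈ -0.2016 ∉ [0.1, 1.7) ⇒ out
candidate 5: (m,n)=(7,10) → π∥ = 7+10·λ ≈ 23.1803, π⊥ = 7+10·λ' ≈ 0.8197 ∈ [0.1, 1.7) ⇒ IN Λ
candidate 6: (m,n)=(3,4) → π∥ = 3+4·λ ≈ 9.4721, π⊥ = 3+4·λ' ≈ 0.5279 ∈ [0.1, 1.7) ⇒ IN Λ

1, 5, 6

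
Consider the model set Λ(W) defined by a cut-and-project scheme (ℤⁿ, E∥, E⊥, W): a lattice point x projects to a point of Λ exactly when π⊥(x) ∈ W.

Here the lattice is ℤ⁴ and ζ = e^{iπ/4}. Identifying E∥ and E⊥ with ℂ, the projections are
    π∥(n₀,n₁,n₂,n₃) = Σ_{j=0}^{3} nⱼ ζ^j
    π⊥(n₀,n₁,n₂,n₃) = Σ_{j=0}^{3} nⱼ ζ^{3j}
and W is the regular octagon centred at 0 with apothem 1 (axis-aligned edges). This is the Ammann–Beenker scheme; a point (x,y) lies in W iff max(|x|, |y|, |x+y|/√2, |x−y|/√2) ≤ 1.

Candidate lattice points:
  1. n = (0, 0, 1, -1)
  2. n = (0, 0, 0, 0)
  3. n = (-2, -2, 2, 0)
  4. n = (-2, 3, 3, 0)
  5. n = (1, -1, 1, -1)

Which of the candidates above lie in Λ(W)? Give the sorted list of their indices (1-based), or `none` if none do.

2

π⊥(n) = n₀ + n₁ζ³ + n₂ζ⁶ + n₃ζ⁹ where ζ = e^{iπ/4}.
#1 (0, 0, 1, -1): internal (-0.7071, -1.7071); octagon support 1.7071 vs apothem 1 → ∉ W
#2 (0, 0, 0, 0): internal (0.0000, 0.0000); octagon support 0.0000 vs apothem 1 → ∈ W
#3 (-2, -2, 2, 0): internal (-0.5858, -3.4142); octagon support 3.4142 vs apothem 1 → ∉ W
#4 (-2, 3, 3, 0): internal (-4.1213, -0.8787); octagon support 4.1213 vs apothem 1 → ∉ W
#5 (1, -1, 1, -1): internal (1.0000, -2.4142); octagon support 2.4142 vs apothem 1 → ∉ W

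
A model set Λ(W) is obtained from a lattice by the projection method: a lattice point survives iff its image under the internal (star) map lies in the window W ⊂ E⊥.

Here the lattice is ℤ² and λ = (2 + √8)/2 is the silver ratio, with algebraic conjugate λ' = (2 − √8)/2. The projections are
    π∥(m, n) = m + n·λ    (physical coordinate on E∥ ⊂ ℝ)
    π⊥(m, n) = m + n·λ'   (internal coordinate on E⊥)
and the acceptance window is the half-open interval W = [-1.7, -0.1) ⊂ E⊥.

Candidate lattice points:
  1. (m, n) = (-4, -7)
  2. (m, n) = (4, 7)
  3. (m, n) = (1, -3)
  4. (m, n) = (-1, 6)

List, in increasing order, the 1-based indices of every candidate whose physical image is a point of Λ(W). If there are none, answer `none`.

λ' = (2−√8)/2 ≈ -0.414214.
candidate 1: (m,n)=(-4,-7) → π∥ = -4-7·λ ≈ -20.899495, π⊥ = -4-7·λ' ≈ -1.100505 ∈ [-1.7, -0.1) ⇒ IN Λ
candidate 2: (m,n)=(4,7) → π∥ = 4+7·λ ≈ 20.899495, π⊥ = 4+7·λ' ≈ 1.100505 ∉ [-1.7, -0.1) ⇒ out
candidate 3: (m,n)=(1,-3) → π∥ = 1-3·λ ≈ -6.242641, π⊥ = 1-3·λ' ≈ 2.242641 ∉ [-1.7, -0.1) ⇒ out
candidate 4: (m,n)=(-1,6) → π∥ = -1+6·λ ≈ 13.485281, π⊥ = -1+6·λ' ≈ -3.485281 ∉ [-1.7, -0.1) ⇒ out

1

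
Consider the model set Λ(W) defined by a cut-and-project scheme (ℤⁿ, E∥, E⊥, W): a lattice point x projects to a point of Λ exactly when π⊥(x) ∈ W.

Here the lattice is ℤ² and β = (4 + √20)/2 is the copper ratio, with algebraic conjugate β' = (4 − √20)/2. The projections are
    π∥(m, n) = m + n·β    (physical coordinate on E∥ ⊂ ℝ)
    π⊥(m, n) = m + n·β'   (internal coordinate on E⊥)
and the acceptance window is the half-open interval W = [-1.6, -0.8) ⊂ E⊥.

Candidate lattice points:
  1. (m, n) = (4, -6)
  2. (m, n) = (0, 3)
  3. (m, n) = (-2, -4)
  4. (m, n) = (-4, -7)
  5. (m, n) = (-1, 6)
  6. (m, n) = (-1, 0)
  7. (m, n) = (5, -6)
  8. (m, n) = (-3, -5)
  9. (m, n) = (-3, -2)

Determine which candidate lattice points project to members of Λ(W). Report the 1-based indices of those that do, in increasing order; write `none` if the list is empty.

3, 6

Compute β' = (4−√20)/2 = -0.236068, so π⊥(m,n) = m -0.236068·n.
[1] lift (4,-6): star map gives 5.416408; window check -1.6 ≤ 5.416408 < -0.8 is false → out
[2] lift (0,3): star map gives -0.708204; window check -1.6 ≤ -0.708204 < -0.8 is false → out
[3] lift (-2,-4): star map gives -1.055728; window check -1.6 ≤ -1.055728 < -0.8 is true → IN Λ
[4] lift (-4,-7): star map gives -2.347524; window check -1.6 ≤ -2.347524 < -0.8 is false → out
[5] lift (-1,6): star map gives -2.416408; window check -1.6 ≤ -2.416408 < -0.8 is false → out
[6] lift (-1,0): star map gives -1.000000; window check -1.6 ≤ -1.000000 < -0.8 is true → IN Λ
[7] lift (5,-6): star map gives 6.416408; window check -1.6 ≤ 6.416408 < -0.8 is false → out
[8] lift (-3,-5): star map gives -1.819660; window check -1.6 ≤ -1.819660 < -0.8 is false → out
[9] lift (-3,-2): star map gives -2.527864; window check -1.6 ≤ -2.527864 < -0.8 is false → out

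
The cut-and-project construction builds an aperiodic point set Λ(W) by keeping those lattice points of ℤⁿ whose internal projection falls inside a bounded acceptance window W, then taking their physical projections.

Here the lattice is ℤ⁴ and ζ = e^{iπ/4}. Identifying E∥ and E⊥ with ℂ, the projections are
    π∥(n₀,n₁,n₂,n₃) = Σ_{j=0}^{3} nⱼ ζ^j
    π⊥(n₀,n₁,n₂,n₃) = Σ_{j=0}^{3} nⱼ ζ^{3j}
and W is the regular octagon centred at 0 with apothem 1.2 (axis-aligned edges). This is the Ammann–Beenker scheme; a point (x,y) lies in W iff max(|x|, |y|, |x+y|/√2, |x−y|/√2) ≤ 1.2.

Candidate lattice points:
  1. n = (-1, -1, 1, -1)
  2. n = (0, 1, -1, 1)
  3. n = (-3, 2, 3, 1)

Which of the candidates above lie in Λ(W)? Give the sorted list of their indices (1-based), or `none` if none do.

none

With ζ = e^{iπ/4} the internal vectors are ζ^0,ζ^3,ζ^6,ζ^9.
#1 (-1, -1, 1, -1): internal (-1.000000, -2.414214); octagon support 2.414214 vs apothem 1.2 → ∉ W
#2 (0, 1, -1, 1): internal (0.000000, 2.414214); octagon support 2.414214 vs apothem 1.2 → ∉ W
#3 (-3, 2, 3, 1): internal (-3.707107, -0.878680); octagon support 3.707107 vs apothem 1.2 → ∉ W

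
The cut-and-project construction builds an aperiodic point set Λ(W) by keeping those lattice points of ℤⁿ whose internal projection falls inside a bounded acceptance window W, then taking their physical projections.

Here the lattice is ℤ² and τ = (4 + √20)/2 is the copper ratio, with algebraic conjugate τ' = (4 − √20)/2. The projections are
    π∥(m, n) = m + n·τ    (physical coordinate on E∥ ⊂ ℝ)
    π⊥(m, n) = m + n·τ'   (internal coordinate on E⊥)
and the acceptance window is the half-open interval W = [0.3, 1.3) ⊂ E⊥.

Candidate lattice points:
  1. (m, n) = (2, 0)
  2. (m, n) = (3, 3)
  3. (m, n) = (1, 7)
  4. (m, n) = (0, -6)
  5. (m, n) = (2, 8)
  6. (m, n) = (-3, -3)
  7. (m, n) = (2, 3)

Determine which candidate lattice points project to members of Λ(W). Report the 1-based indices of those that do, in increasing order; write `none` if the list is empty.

7

Compute τ' = (4−√20)/2 = -0.236068, so π⊥(m,n) = m -0.236068·n.
#1 (2,0): internal coord 2 + (0)·τ' = +2.000000; +2.000000 ∉ [0.3, 1.3) → out
#2 (3,3): internal coord 3 + (3)·τ' = +2.291796; +2.291796 ∉ [0.3, 1.3) → out
#3 (1,7): internal coord 1 + (7)·τ' = -0.652476; -0.652476 ∉ [0.3, 1.3) → out
#4 (0,-6): internal coord 0 + (-6)·τ' = +1.416408; +1.416408 ∉ [0.3, 1.3) → out
#5 (2,8): internal coord 2 + (8)·τ' = +0.111456; +0.111456 ∉ [0.3, 1.3) → out
#6 (-3,-3): internal coord -3 + (-3)·τ' = -2.291796; -2.291796 ∉ [0.3, 1.3) → out
#7 (2,3): internal coord 2 + (3)·τ' = +1.291796; +1.291796 ∈ [0.3, 1.3) → IN Λ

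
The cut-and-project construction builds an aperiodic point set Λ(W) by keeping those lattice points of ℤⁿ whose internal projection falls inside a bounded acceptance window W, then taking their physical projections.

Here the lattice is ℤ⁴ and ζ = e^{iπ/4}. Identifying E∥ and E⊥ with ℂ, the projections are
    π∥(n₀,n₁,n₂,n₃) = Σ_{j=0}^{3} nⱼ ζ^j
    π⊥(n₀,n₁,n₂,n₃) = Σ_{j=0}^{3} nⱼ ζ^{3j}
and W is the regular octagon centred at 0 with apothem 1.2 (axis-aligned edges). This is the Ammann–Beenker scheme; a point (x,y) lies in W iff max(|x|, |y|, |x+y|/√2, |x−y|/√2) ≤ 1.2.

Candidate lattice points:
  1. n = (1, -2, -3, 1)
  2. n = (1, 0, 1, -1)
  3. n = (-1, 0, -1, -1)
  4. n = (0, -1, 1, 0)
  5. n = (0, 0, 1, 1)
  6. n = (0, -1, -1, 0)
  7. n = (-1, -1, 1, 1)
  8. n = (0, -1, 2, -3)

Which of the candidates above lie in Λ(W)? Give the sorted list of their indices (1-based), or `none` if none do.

5, 6, 7

π⊥(n) = n₀ + n₁ζ³ + n₂ζ⁶ + n₃ζ⁹ where ζ = e^{iπ/4}.
#1 (1, -2, -3, 1): internal (3.1213, 2.2929); octagon support 3.8284 vs apothem 1.2 → ∉ W
#2 (1, 0, 1, -1): internal (0.2929, -1.7071); octagon support 1.7071 vs apothem 1.2 → ∉ W
#3 (-1, 0, -1, -1): internal (-1.7071, 0.2929); octagon support 1.7071 vs apothem 1.2 → ∉ W
#4 (0, -1, 1, 0): internal (0.7071, -1.7071); octagon support 1.7071 vs apothem 1.2 → ∉ W
#5 (0, 0, 1, 1): internal (0.7071, -0.2929); octagon support 0.7071 vs apothem 1.2 → ∈ W
#6 (0, -1, -1, 0): internal (0.7071, 0.2929); octagon support 0.7071 vs apothem 1.2 → ∈ W
#7 (-1, -1, 1, 1): internal (0.4142, -1.0000); octagon support 1.0000 vs apothem 1.2 → ∈ W
#8 (0, -1, 2, -3): internal (-1.4142, -4.8284); octagon support 4.8284 vs apothem 1.2 → ∉ W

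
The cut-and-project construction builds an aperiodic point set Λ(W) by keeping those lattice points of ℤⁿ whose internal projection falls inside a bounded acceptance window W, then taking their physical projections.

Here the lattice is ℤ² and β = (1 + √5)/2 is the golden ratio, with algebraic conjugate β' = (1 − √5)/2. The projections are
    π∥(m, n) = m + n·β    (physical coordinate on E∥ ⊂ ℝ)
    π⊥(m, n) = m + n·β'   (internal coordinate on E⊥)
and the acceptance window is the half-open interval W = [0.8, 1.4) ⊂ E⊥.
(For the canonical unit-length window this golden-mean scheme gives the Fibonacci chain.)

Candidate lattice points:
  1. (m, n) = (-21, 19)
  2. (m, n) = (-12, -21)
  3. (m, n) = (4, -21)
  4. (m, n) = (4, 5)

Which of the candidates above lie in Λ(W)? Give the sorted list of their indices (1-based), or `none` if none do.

2, 4

β' = (1−√5)/2 ≈ -0.6180.
[1] lift (-21,19): star map gives -32.7426; window check 0.8 ≤ -32.7426 < 1.4 is false → out
[2] lift (-12,-21): star map gives 0.9787; window check 0.8 ≤ 0.9787 < 1.4 is true → IN Λ
[3] lift (4,-21): star map gives 16.9787; window check 0.8 ≤ 16.9787 < 1.4 is false → out
[4] lift (4,5): star map gives 0.9098; window check 0.8 ≤ 0.9098 < 1.4 is true → IN Λ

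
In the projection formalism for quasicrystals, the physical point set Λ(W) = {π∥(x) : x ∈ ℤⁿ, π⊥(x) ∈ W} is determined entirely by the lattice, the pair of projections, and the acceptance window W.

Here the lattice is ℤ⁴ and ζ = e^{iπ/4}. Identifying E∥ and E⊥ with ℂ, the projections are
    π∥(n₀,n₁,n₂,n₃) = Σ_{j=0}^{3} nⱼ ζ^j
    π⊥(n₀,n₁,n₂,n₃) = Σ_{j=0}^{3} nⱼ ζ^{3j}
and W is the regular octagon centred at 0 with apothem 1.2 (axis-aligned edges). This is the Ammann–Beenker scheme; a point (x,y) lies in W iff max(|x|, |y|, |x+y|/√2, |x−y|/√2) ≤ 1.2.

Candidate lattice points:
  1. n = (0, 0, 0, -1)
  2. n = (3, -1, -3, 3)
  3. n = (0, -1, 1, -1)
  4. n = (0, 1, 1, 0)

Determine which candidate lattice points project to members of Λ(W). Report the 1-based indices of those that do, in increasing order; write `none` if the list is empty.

1, 4

π⊥(n) = n₀ + n₁ζ³ + n₂ζ⁶ + n₃ζ⁹ where ζ = e^{iπ/4}.
candidate 1: n = (0, 0, 0, -1) → π⊥ ≈ (-0.7071, -0.7071); max(|x|,|y|,|x±y|/√2) = 1.0000 ≤ 1.2 ⇒ ∈ W
candidate 2: n = (3, -1, -3, 3) → π⊥ ≈ (+5.8284, +4.4142); max(|x|,|y|,|x±y|/√2) = 7.2426 > 1.2 ⇒ ∉ W
candidate 3: n = (0, -1, 1, -1) → π⊥ ≈ (+0.0000, -2.4142); max(|x|,|y|,|x±y|/√2) = 2.4142 > 1.2 ⇒ ∉ W
candidate 4: n = (0, 1, 1, 0) → π⊥ ≈ (-0.7071, -0.2929); max(|x|,|y|,|x±y|/√2) = 0.7071 ≤ 1.2 ⇒ ∈ W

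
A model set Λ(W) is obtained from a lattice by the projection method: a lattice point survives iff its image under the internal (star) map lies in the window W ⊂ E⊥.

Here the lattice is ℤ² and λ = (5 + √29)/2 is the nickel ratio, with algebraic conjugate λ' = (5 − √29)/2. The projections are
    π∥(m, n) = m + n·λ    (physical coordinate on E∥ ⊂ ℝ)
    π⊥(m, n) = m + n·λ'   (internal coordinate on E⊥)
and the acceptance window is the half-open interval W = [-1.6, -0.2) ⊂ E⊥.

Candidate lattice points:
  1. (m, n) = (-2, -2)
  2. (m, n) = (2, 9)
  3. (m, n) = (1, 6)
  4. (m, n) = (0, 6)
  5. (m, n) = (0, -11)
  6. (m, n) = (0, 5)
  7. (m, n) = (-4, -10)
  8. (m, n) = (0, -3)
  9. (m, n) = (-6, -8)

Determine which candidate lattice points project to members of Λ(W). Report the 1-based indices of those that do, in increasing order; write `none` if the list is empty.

4, 6

λ' = (5−√29)/2 ≈ -0.1926.
#1 (-2,-2): internal coord -2 + (-2)·λ' = -1.6148; -1.6148 ∉ [-1.6, -0.2) → out
#2 (2,9): internal coord 2 + (9)·λ' = +0.2668; +0.2668 ∉ [-1.6, -0.2) → out
#3 (1,6): internal coord 1 + (6)·λ' = -0.1555; -0.1555 ∉ [-1.6, -0.2) → out
#4 (0,6): internal coord 0 + (6)·λ' = -1.1555; -1.1555 ∈ [-1.6, -0.2) → IN Λ
#5 (0,-11): internal coord 0 + (-11)·λ' = +2.1184; +2.1184 ∉ [-1.6, -0.2) → out
#6 (0,5): internal coord 0 + (5)·λ' = -0.9629; -0.9629 ∈ [-1.6, -0.2) → IN Λ
#7 (-4,-10): internal coord -4 + (-10)·λ' = -2.0742; -2.0742 ∉ [-1.6, -0.2) → out
#8 (0,-3): internal coord 0 + (-3)·λ' = +0.5777; +0.5777 ∉ [-1.6, -0.2) → out
#9 (-6,-8): internal coord -6 + (-8)·λ' = -4.4593; -4.4593 ∉ [-1.6, -0.2) → out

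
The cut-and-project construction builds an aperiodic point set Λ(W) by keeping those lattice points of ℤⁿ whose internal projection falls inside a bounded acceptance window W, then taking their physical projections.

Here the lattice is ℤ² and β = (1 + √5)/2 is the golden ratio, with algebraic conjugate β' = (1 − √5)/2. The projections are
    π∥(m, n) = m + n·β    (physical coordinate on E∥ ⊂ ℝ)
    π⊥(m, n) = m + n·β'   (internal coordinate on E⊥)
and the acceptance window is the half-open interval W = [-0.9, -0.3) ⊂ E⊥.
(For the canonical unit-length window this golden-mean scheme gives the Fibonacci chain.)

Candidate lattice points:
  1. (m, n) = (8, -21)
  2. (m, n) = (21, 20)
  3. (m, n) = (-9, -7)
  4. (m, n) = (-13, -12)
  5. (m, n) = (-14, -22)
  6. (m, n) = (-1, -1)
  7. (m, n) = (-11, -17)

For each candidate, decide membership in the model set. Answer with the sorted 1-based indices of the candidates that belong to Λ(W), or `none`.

5, 6, 7

Compute β' = (1−√5)/2 = -0.61803, so π⊥(m,n) = m -0.61803·n.
[1] lift (8,-21): star map gives 20.97871; window check -0.9 ≤ 20.97871 < -0.3 is false → out
[2] lift (21,20): star map gives 8.63932; window check -0.9 ≤ 8.63932 < -0.3 is false → out
[3] lift (-9,-7): star map gives -4.67376; window check -0.9 ≤ -4.67376 < -0.3 is false → out
[4] lift (-13,-12): star map gives -5.58359; window check -0.9 ≤ -5.58359 < -0.3 is false → out
[5] lift (-14,-22): star map gives -0.40325; window check -0.9 ≤ -0.40325 < -0.3 is true → IN Λ
[6] lift (-1,-1): star map gives -0.38197; window check -0.9 ≤ -0.38197 < -0.3 is true → IN Λ
[7] lift (-11,-17): star map gives -0.49342; window check -0.9 ≤ -0.49342 < -0.3 is true → IN Λ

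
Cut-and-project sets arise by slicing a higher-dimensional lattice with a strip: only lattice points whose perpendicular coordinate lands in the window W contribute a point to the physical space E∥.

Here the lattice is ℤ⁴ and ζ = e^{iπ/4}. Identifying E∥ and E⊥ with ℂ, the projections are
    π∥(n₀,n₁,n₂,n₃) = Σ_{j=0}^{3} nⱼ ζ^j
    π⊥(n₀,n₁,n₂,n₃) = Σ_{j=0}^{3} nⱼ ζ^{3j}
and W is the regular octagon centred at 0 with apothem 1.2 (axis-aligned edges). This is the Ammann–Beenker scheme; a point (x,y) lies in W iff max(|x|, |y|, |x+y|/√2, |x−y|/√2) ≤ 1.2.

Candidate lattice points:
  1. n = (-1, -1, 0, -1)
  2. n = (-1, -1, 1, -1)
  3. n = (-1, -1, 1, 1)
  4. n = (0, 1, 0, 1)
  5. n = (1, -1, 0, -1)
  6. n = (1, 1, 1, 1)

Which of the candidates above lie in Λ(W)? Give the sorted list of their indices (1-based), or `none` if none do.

3, 6

Internal map: ζ^{3j} for j=0..3 gives (1,0), (−√2/2,√2/2), (0,−1), (√2/2,√2/2).
#1 (-1, -1, 0, -1): internal (-1.00000, -1.41421); octagon support 1.70711 vs apothem 1.2 → ∉ W
#2 (-1, -1, 1, -1): internal (-1.00000, -2.41421); octagon support 2.41421 vs apothem 1.2 → ∉ W
#3 (-1, -1, 1, 1): internal (0.41421, -1.00000); octagon support 1.00000 vs apothem 1.2 → ∈ W
#4 (0, 1, 0, 1): internal (0.00000, 1.41421); octagon support 1.41421 vs apothem 1.2 → ∉ W
#5 (1, -1, 0, -1): internal (1.00000, -1.41421); octagon support 1.70711 vs apothem 1.2 → ∉ W
#6 (1, 1, 1, 1): internal (1.00000, 0.41421); octagon support 1.00000 vs apothem 1.2 → ∈ W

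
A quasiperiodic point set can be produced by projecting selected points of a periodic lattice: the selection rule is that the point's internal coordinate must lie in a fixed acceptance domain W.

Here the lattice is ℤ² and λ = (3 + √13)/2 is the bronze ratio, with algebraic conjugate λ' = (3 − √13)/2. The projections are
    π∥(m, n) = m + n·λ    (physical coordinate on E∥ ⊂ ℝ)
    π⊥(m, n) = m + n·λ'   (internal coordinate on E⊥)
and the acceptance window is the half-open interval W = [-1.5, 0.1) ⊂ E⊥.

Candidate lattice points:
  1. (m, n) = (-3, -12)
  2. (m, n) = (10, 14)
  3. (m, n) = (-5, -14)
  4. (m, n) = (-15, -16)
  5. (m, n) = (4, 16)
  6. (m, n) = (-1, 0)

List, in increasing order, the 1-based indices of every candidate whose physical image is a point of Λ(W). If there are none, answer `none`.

3, 5, 6

Numerically λ ≈ 3.302776 and λ' = −1/λ ≈ -0.302776.
candidate 1: (m,n)=(-3,-12) → π∥ = -3-12·λ ≈ -42.633308, π⊥ = -3-12·λ' ≈ 0.633308 ∉ [-1.5, 0.1) ⇒ out
candidate 2: (m,n)=(10,14) → π∥ = 10+14·λ ≈ 56.238859, π⊥ = 10+14·λ' ≈ 5.761141 ∉ [-1.5, 0.1) ⇒ out
candidate 3: (m,n)=(-5,-14) → π∥ = -5-14·λ ≈ -51.238859, π⊥ = -5-14·λ' ≈ -0.761141 ∈ [-1.5, 0.1) ⇒ IN Λ
candidate 4: (m,n)=(-15,-16) → π∥ = -15-16·λ ≈ -67.844410, π⊥ = -15-16·λ' ≈ -10.155590 ∉ [-1.5, 0.1) ⇒ out
candidate 5: (m,n)=(4,16) → π∥ = 4+16·λ ≈ 56.844410, π⊥ = 4+16·λ' ≈ -0.844410 ∈ [-1.5, 0.1) ⇒ IN Λ
candidate 6: (m,n)=(-1,0) → π∥ = -1+0·λ ≈ -1.000000, π⊥ = -1+0·λ' ≈ -1.000000 ∈ [-1.5, 0.1) ⇒ IN Λ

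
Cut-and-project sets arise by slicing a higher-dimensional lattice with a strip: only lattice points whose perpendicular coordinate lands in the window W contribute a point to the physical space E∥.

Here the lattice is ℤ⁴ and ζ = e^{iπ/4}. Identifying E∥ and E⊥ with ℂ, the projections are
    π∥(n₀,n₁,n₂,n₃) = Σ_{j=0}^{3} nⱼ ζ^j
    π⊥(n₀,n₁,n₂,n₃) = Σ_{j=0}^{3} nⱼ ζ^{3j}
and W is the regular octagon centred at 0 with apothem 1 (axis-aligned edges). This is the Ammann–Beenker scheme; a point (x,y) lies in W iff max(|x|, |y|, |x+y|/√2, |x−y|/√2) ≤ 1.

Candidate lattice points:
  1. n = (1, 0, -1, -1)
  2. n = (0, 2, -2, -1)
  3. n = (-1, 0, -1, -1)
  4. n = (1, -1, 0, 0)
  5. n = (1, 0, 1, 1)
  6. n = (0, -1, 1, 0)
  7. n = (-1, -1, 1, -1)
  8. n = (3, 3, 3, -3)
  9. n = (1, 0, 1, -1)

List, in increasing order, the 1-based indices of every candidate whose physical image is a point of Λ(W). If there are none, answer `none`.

1

π⊥(n) = n₀ + n₁ζ³ + n₂ζ⁶ + n₃ζ⁹ where ζ = e^{iπ/4}.
#1 (1, 0, -1, -1): internal (0.292893, 0.292893); octagon support 0.414214 vs apothem 1 → ∈ W
#2 (0, 2, -2, -1): internal (-2.121320, 2.707107); octagon support 3.414214 vs apothem 1 → ∉ W
#3 (-1, 0, -1, -1): internal (-1.707107, 0.292893); octagon support 1.707107 vs apothem 1 → ∉ W
#4 (1, -1, 0, 0): internal (1.707107, -0.707107); octagon support 1.707107 vs apothem 1 → ∉ W
#5 (1, 0, 1, 1): internal (1.707107, -0.292893); octagon support 1.707107 vs apothem 1 → ∉ W
#6 (0, -1, 1, 0): internal (0.707107, -1.707107); octagon support 1.707107 vs apothem 1 → ∉ W
#7 (-1, -1, 1, -1): internal (-1.000000, -2.414214); octagon support 2.414214 vs apothem 1 → ∉ W
#8 (3, 3, 3, -3): internal (-1.242641, -3.000000); octagon support 3.000000 vs apothem 1 → ∉ W
#9 (1, 0, 1, -1): internal (0.292893, -1.707107); octagon support 1.707107 vs apothem 1 → ∉ W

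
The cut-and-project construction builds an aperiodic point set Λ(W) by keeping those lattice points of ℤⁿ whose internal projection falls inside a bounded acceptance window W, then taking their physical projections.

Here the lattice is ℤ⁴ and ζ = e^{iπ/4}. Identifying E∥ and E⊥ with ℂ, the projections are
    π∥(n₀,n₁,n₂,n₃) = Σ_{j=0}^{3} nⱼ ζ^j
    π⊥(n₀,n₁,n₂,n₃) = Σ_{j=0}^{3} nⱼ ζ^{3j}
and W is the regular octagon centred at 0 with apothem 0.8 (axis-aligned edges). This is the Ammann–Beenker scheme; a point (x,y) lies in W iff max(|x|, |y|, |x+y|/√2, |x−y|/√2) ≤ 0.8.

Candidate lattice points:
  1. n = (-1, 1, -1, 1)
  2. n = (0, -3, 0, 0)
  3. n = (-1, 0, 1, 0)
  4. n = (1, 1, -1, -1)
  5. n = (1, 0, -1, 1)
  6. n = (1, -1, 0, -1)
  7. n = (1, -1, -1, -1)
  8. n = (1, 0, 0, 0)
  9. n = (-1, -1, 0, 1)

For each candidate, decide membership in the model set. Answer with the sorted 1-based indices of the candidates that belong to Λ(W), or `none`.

9

With ζ = e^{iπ/4} the internal vectors are ζ^0,ζ^3,ζ^6,ζ^9.
candidate 1: n = (-1, 1, -1, 1) → π⊥ ≈ (-1.00000, +2.41421); max(|x|,|y|,|x±y|/√2) = 2.41421 > 0.8 ⇒ ∉ W
candidate 2: n = (0, -3, 0, 0) → π⊥ ≈ (+2.12132, -2.12132); max(|x|,|y|,|x±y|/√2) = 3.00000 > 0.8 ⇒ ∉ W
candidate 3: n = (-1, 0, 1, 0) → π⊥ ≈ (-1.00000, -1.00000); max(|x|,|y|,|x±y|/√2) = 1.41421 > 0.8 ⇒ ∉ W
candidate 4: n = (1, 1, -1, -1) → π⊥ ≈ (-0.41421, +1.00000); max(|x|,|y|,|x±y|/√2) = 1.00000 > 0.8 ⇒ ∉ W
candidate 5: n = (1, 0, -1, 1) → π⊥ ≈ (+1.70711, +1.70711); max(|x|,|y|,|x±y|/√2) = 2.41421 > 0.8 ⇒ ∉ W
candidate 6: n = (1, -1, 0, -1) → π⊥ ≈ (+1.00000, -1.41421); max(|x|,|y|,|x±y|/√2) = 1.70711 > 0.8 ⇒ ∉ W
candidate 7: n = (1, -1, -1, -1) → π⊥ ≈ (+1.00000, -0.41421); max(|x|,|y|,|x±y|/√2) = 1.00000 > 0.8 ⇒ ∉ W
candidate 8: n = (1, 0, 0, 0) → π⊥ ≈ (+1.00000, +0.00000); max(|x|,|y|,|x±y|/√2) = 1.00000 > 0.8 ⇒ ∉ W
candidate 9: n = (-1, -1, 0, 1) → π⊥ ≈ (+0.41421, +0.00000); max(|x|,|y|,|x±y|/√2) = 0.41421 ≤ 0.8 ⇒ ∈ W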